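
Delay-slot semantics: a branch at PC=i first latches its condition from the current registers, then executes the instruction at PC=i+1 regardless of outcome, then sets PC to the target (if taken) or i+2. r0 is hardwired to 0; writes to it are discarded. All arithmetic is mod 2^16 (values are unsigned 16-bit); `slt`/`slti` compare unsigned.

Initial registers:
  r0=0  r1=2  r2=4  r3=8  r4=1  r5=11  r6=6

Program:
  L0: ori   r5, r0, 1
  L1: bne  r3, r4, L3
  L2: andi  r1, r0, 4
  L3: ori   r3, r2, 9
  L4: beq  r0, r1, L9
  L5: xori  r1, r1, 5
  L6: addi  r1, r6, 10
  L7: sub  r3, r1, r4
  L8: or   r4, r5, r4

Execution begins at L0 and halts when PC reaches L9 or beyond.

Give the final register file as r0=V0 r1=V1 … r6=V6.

  step pc=0: ori   r5, r0, 1  regs=(0,2,4,8,1,1,6)
  step pc=1: bne  r3, r4, L3  cond=T  regs=(0,2,4,8,1,1,6)
  step pc=2: andi  r1, r0, 4  regs=(0,0,4,8,1,1,6)
  step pc=3: ori   r3, r2, 9  regs=(0,0,4,13,1,1,6)
  step pc=4: beq  r0, r1, L9  cond=T  regs=(0,0,4,13,1,1,6)
  step pc=5: xori  r1, r1, 5  regs=(0,5,4,13,1,1,6)

r0=0 r1=5 r2=4 r3=13 r4=1 r5=1 r6=6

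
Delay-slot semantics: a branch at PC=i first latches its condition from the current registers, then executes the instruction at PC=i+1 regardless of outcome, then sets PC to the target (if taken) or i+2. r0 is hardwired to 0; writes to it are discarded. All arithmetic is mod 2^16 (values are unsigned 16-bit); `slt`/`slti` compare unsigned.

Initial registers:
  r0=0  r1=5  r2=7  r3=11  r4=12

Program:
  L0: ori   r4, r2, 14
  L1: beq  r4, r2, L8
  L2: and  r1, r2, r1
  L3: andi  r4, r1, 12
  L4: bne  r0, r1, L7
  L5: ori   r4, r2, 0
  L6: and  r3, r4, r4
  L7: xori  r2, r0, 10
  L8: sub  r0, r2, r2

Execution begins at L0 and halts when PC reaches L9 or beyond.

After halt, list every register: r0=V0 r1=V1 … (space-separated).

r0=0 r1=5 r2=10 r3=11 r4=7

#0 ori   r4, r2, 14 ; 0/5/7/11/15
#1 beq  r4, r2, L8 ; 0/5/7/11/15 ; →fallthru
#2 and  r1, r2, r1 ; 0/5/7/11/15
#3 andi  r4, r1, 12 ; 0/5/7/11/4
#4 bne  r0, r1, L7 ; 0/5/7/11/4 ; →target
#5 ori   r4, r2, 0 ; 0/5/7/11/7
#7 xori  r2, r0, 10 ; 0/5/10/11/7
#8 sub  r0, r2, r2 ; 0/5/10/11/7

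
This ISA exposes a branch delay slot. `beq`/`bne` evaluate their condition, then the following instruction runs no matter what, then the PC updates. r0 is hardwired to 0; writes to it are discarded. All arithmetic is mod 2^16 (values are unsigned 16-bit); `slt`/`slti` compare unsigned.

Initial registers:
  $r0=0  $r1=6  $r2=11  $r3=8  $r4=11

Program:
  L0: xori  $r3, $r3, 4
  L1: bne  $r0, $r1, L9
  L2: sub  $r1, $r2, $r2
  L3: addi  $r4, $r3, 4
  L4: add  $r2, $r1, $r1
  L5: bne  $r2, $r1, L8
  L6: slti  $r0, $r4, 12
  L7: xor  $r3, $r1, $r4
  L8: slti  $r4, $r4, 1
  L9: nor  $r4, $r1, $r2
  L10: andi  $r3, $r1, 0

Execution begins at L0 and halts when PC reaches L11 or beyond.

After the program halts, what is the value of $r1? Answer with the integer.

[0] xori  $r3, $r3, 4  →  {$r0:0, $r1:6, $r2:11, $r3:12, $r4:11}
[1] bne  $r0, $r1, L9  →  {$r0:0, $r1:6, $r2:11, $r3:12, $r4:11}  ⟨branch taken⟩
[2] sub  $r1, $r2, $r2  →  {$r0:0, $r1:0, $r2:11, $r3:12, $r4:11}
[9] nor  $r4, $r1, $r2  →  {$r0:0, $r1:0, $r2:11, $r3:12, $r4:65524}
[10] andi  $r3, $r1, 0  →  {$r0:0, $r1:0, $r2:11, $r3:0, $r4:65524}

0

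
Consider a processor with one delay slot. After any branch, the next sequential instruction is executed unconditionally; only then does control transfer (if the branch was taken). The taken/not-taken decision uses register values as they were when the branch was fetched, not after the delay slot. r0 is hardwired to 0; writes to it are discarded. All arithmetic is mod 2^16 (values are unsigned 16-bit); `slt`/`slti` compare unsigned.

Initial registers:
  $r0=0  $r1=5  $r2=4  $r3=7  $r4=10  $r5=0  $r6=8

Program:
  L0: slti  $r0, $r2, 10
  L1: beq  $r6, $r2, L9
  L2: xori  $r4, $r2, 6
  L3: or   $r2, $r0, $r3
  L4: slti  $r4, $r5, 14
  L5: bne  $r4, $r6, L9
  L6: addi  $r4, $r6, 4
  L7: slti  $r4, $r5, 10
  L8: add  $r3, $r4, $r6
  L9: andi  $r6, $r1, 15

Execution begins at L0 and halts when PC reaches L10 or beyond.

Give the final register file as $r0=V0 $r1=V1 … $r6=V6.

PC=0  slti  $r0, $r2, 10     | $r0=0 $r1=5 $r2=4 $r3=7 $r4=10 $r5=0 $r6=8
PC=1  beq  $r6, $r2, L9      | $r0=0 $r1=5 $r2=4 $r3=7 $r4=10 $r5=0 $r6=8  [not taken]
PC=2  xori  $r4, $r2, 6      | $r0=0 $r1=5 $r2=4 $r3=7 $r4=2 $r5=0 $r6=8
PC=3  or   $r2, $r0, $r3     | $r0=0 $r1=5 $r2=7 $r3=7 $r4=2 $r5=0 $r6=8
PC=4  slti  $r4, $r5, 14     | $r0=0 $r1=5 $r2=7 $r3=7 $r4=1 $r5=0 $r6=8
PC=5  bne  $r4, $r6, L9      | $r0=0 $r1=5 $r2=7 $r3=7 $r4=1 $r5=0 $r6=8  [TAKEN]
PC=6  addi  $r4, $r6, 4      | $r0=0 $r1=5 $r2=7 $r3=7 $r4=12 $r5=0 $r6=8
PC=9  andi  $r6, $r1, 15     | $r0=0 $r1=5 $r2=7 $r3=7 $r4=12 $r5=0 $r6=5

$r0=0 $r1=5 $r2=7 $r3=7 $r4=12 $r5=0 $r6=5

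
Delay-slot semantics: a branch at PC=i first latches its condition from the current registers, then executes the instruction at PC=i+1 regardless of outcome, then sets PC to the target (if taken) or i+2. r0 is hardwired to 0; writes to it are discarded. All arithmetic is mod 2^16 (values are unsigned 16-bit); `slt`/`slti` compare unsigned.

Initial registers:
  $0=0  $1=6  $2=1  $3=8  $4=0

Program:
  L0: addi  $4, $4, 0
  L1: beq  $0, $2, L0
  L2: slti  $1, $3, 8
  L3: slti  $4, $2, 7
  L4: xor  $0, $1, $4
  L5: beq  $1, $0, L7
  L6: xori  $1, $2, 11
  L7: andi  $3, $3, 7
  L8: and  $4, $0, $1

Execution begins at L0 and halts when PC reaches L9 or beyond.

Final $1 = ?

10

PC=0  addi  $4, $4, 0        | $0=0 $1=6 $2=1 $3=8 $4=0
PC=1  beq  $0, $2, L0        | $0=0 $1=6 $2=1 $3=8 $4=0  [not taken]
PC=2  slti  $1, $3, 8        | $0=0 $1=0 $2=1 $3=8 $4=0
PC=3  slti  $4, $2, 7        | $0=0 $1=0 $2=1 $3=8 $4=1
PC=4  xor  $0, $1, $4        | $0=0 $1=0 $2=1 $3=8 $4=1
PC=5  beq  $1, $0, L7        | $0=0 $1=0 $2=1 $3=8 $4=1  [TAKEN]
PC=6  xori  $1, $2, 11       | $0=0 $1=10 $2=1 $3=8 $4=1
PC=7  andi  $3, $3, 7        | $0=0 $1=10 $2=1 $3=0 $4=1
PC=8  and  $4, $0, $1        | $0=0 $1=10 $2=1 $3=0 $4=0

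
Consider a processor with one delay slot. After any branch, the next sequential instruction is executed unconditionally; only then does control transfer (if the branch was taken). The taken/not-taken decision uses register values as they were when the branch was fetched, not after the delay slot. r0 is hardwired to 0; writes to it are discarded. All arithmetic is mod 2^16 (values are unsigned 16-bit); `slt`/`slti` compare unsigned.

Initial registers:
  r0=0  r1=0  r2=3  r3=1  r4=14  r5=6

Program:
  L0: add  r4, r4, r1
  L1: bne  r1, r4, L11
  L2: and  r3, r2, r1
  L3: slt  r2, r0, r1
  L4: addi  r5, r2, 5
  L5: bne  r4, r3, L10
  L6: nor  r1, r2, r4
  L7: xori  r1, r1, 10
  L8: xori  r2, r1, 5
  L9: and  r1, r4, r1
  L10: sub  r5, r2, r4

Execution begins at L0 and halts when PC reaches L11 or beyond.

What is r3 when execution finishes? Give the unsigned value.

  step pc=0: add  r4, r4, r1  regs=(0,0,3,1,14,6)
  step pc=1: bne  r1, r4, L11  cond=T  regs=(0,0,3,1,14,6)
  step pc=2: and  r3, r2, r1  regs=(0,0,3,0,14,6)

0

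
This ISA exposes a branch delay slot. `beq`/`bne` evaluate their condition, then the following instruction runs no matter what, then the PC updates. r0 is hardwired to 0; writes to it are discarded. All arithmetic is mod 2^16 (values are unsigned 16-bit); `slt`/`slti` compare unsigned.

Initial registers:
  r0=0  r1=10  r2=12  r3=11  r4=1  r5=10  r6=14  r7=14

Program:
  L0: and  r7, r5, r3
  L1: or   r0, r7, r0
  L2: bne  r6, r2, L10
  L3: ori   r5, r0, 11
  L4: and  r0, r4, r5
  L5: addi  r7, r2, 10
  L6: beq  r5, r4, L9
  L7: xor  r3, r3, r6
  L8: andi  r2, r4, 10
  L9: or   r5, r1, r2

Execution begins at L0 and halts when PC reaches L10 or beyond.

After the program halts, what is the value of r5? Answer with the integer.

11

[0] and  r7, r5, r3  →  {r0:0, r1:10, r2:12, r3:11, r4:1, r5:10, r6:14, r7:10}
[1] or   r0, r7, r0  →  {r0:0, r1:10, r2:12, r3:11, r4:1, r5:10, r6:14, r7:10}
[2] bne  r6, r2, L10  →  {r0:0, r1:10, r2:12, r3:11, r4:1, r5:10, r6:14, r7:10}  ⟨branch taken⟩
[3] ori   r5, r0, 11  →  {r0:0, r1:10, r2:12, r3:11, r4:1, r5:11, r6:14, r7:10}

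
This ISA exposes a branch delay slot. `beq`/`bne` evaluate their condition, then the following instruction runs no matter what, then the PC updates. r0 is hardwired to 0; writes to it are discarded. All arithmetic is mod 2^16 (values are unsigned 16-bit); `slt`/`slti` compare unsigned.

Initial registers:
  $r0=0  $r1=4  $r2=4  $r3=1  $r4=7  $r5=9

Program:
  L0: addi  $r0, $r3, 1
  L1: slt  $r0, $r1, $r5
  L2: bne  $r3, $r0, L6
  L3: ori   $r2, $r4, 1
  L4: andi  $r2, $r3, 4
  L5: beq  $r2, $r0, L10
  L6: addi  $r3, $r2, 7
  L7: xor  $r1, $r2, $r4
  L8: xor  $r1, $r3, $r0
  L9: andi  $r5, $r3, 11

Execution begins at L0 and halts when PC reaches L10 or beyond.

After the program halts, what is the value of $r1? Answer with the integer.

14

  step pc=0: addi  $r0, $r3, 1  regs=(0,4,4,1,7,9)
  step pc=1: slt  $r0, $r1, $r5  regs=(0,4,4,1,7,9)
  step pc=2: bne  $r3, $r0, L6  cond=T  regs=(0,4,4,1,7,9)
  step pc=3: ori   $r2, $r4, 1  regs=(0,4,7,1,7,9)
  step pc=6: addi  $r3, $r2, 7  regs=(0,4,7,14,7,9)
  step pc=7: xor  $r1, $r2, $r4  regs=(0,0,7,14,7,9)
  step pc=8: xor  $r1, $r3, $r0  regs=(0,14,7,14,7,9)
  step pc=9: andi  $r5, $r3, 11  regs=(0,14,7,14,7,10)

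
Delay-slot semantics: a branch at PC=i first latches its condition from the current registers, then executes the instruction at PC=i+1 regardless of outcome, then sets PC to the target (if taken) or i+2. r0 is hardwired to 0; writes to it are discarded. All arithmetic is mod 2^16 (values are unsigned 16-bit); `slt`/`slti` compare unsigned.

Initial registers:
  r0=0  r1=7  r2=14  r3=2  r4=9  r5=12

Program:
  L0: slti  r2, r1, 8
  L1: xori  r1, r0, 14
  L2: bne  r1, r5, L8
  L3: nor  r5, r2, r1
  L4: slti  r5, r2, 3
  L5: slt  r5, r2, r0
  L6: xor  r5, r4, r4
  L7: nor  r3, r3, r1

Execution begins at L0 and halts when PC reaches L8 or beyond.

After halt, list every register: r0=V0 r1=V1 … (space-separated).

  step pc=0: slti  r2, r1, 8  regs=(0,7,1,2,9,12)
  step pc=1: xori  r1, r0, 14  regs=(0,14,1,2,9,12)
  step pc=2: bne  r1, r5, L8  cond=T  regs=(0,14,1,2,9,12)
  step pc=3: nor  r5, r2, r1  regs=(0,14,1,2,9,65520)

r0=0 r1=14 r2=1 r3=2 r4=9 r5=65520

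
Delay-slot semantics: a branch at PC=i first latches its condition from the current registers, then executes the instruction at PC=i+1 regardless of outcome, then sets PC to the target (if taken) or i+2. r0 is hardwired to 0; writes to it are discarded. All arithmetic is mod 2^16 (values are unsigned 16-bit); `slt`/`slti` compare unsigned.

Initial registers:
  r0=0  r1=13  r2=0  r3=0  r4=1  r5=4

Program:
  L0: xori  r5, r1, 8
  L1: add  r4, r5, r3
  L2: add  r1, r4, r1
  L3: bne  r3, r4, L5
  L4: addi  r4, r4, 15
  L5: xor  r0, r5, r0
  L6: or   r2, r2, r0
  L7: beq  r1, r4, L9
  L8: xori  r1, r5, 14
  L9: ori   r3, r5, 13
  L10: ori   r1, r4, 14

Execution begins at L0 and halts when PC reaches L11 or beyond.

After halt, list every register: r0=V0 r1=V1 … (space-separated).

[0] xori  r5, r1, 8  →  {r0:0, r1:13, r2:0, r3:0, r4:1, r5:5}
[1] add  r4, r5, r3  →  {r0:0, r1:13, r2:0, r3:0, r4:5, r5:5}
[2] add  r1, r4, r1  →  {r0:0, r1:18, r2:0, r3:0, r4:5, r5:5}
[3] bne  r3, r4, L5  →  {r0:0, r1:18, r2:0, r3:0, r4:5, r5:5}  ⟨branch taken⟩
[4] addi  r4, r4, 15  →  {r0:0, r1:18, r2:0, r3:0, r4:20, r5:5}
[5] xor  r0, r5, r0  →  {r0:0, r1:18, r2:0, r3:0, r4:20, r5:5}
[6] or   r2, r2, r0  →  {r0:0, r1:18, r2:0, r3:0, r4:20, r5:5}
[7] beq  r1, r4, L9  →  {r0:0, r1:18, r2:0, r3:0, r4:20, r5:5}  ⟨branch fallthrough⟩
[8] xori  r1, r5, 14  →  {r0:0, r1:11, r2:0, r3:0, r4:20, r5:5}
[9] ori   r3, r5, 13  →  {r0:0, r1:11, r2:0, r3:13, r4:20, r5:5}
[10] ori   r1, r4, 14  →  {r0:0, r1:30, r2:0, r3:13, r4:20, r5:5}

r0=0 r1=30 r2=0 r3=13 r4=20 r5=5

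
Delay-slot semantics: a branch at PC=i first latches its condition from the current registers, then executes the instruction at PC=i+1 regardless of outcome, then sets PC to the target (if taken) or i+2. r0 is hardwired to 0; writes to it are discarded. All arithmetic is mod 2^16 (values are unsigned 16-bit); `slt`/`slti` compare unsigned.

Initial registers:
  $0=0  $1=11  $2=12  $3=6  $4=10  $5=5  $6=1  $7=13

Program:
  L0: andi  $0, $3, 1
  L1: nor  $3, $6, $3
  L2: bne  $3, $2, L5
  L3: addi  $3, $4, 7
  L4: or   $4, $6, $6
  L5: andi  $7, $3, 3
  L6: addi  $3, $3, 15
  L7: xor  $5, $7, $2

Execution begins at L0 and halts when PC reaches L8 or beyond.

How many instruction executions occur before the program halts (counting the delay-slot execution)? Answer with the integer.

#0 andi  $0, $3, 1 ; 0/11/12/6/10/5/1/13
#1 nor  $3, $6, $3 ; 0/11/12/65528/10/5/1/13
#2 bne  $3, $2, L5 ; 0/11/12/65528/10/5/1/13 ; →target
#3 addi  $3, $4, 7 ; 0/11/12/17/10/5/1/13
#5 andi  $7, $3, 3 ; 0/11/12/17/10/5/1/1
#6 addi  $3, $3, 15 ; 0/11/12/32/10/5/1/1
#7 xor  $5, $7, $2 ; 0/11/12/32/10/13/1/1

7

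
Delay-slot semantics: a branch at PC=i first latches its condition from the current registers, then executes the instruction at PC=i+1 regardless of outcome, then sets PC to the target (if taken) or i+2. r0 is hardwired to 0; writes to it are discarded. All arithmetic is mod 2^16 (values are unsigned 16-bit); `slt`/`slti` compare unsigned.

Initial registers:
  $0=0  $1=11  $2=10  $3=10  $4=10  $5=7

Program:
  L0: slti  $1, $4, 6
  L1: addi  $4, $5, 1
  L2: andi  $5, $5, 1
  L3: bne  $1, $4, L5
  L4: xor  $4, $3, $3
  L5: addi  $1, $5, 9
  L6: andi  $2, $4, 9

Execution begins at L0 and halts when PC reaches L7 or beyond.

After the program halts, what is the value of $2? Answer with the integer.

#0 slti  $1, $4, 6 ; 0/0/10/10/10/7
#1 addi  $4, $5, 1 ; 0/0/10/10/8/7
#2 andi  $5, $5, 1 ; 0/0/10/10/8/1
#3 bne  $1, $4, L5 ; 0/0/10/10/8/1 ; →target
#4 xor  $4, $3, $3 ; 0/0/10/10/0/1
#5 addi  $1, $5, 9 ; 0/10/10/10/0/1
#6 andi  $2, $4, 9 ; 0/10/0/10/0/1

0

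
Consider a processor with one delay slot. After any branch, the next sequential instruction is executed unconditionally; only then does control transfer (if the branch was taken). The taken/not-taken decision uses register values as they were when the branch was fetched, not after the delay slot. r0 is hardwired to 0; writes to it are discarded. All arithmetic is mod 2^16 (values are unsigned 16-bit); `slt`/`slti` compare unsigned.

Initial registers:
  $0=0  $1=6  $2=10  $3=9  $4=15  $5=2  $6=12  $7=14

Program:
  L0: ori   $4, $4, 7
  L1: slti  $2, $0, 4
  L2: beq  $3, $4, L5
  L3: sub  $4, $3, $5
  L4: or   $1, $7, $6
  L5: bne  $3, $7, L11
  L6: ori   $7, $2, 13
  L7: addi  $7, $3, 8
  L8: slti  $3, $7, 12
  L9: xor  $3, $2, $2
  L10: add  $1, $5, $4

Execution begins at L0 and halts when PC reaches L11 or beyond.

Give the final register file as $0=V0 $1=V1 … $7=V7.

$0=0 $1=14 $2=1 $3=9 $4=7 $5=2 $6=12 $7=13

PC=0  ori   $4, $4, 7        | $0=0 $1=6 $2=10 $3=9 $4=15 $5=2 $6=12 $7=14
PC=1  slti  $2, $0, 4        | $0=0 $1=6 $2=1 $3=9 $4=15 $5=2 $6=12 $7=14
PC=2  beq  $3, $4, L5        | $0=0 $1=6 $2=1 $3=9 $4=15 $5=2 $6=12 $7=14  [not taken]
PC=3  sub  $4, $3, $5        | $0=0 $1=6 $2=1 $3=9 $4=7 $5=2 $6=12 $7=14
PC=4  or   $1, $7, $6        | $0=0 $1=14 $2=1 $3=9 $4=7 $5=2 $6=12 $7=14
PC=5  bne  $3, $7, L11       | $0=0 $1=14 $2=1 $3=9 $4=7 $5=2 $6=12 $7=14  [TAKEN]
PC=6  ori   $7, $2, 13       | $0=0 $1=14 $2=1 $3=9 $4=7 $5=2 $6=12 $7=13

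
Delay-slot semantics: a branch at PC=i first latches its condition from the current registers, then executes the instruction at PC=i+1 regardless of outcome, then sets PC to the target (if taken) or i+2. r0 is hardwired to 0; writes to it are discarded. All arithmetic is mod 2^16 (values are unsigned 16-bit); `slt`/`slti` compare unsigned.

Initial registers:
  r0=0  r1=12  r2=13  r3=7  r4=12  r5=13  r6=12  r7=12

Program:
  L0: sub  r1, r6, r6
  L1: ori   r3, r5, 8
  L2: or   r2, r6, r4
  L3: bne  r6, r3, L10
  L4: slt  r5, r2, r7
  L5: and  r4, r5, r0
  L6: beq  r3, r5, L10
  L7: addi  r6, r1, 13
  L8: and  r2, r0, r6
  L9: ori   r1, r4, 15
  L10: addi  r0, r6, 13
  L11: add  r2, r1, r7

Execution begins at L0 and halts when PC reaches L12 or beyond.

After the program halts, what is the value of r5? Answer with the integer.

#0 sub  r1, r6, r6 ; 0/0/13/7/12/13/12/12
#1 ori   r3, r5, 8 ; 0/0/13/13/12/13/12/12
#2 or   r2, r6, r4 ; 0/0/12/13/12/13/12/12
#3 bne  r6, r3, L10 ; 0/0/12/13/12/13/12/12 ; →target
#4 slt  r5, r2, r7 ; 0/0/12/13/12/0/12/12
#10 addi  r0, r6, 13 ; 0/0/12/13/12/0/12/12
#11 add  r2, r1, r7 ; 0/0/12/13/12/0/12/12

0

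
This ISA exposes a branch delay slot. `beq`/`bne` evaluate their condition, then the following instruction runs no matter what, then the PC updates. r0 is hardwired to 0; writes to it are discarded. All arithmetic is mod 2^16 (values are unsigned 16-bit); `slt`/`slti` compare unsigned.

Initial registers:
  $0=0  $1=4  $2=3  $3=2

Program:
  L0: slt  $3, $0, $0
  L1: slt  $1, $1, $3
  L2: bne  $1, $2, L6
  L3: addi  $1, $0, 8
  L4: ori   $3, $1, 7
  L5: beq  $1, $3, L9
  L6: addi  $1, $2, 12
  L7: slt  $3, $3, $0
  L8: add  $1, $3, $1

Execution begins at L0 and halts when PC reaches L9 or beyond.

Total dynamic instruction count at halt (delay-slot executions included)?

  step pc=0: slt  $3, $0, $0  regs=(0,4,3,0)
  step pc=1: slt  $1, $1, $3  regs=(0,0,3,0)
  step pc=2: bne  $1, $2, L6  cond=T  regs=(0,0,3,0)
  step pc=3: addi  $1, $0, 8  regs=(0,8,3,0)
  step pc=6: addi  $1, $2, 12  regs=(0,15,3,0)
  step pc=7: slt  $3, $3, $0  regs=(0,15,3,0)
  step pc=8: add  $1, $3, $1  regs=(0,15,3,0)

7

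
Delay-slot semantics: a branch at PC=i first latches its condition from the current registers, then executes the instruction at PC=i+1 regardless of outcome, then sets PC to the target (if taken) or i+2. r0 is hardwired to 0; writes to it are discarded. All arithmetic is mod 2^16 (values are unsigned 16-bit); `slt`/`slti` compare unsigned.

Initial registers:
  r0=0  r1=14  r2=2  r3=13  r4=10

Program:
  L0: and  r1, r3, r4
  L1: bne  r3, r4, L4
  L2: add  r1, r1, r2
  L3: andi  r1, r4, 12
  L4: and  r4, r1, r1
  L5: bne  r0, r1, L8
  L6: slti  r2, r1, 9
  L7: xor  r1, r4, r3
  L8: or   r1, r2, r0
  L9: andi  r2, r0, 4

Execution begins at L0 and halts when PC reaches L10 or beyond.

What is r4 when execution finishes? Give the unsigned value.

10

#0 and  r1, r3, r4 ; 0/8/2/13/10
#1 bne  r3, r4, L4 ; 0/8/2/13/10 ; →target
#2 add  r1, r1, r2 ; 0/10/2/13/10
#4 and  r4, r1, r1 ; 0/10/2/13/10
#5 bne  r0, r1, L8 ; 0/10/2/13/10 ; →target
#6 slti  r2, r1, 9 ; 0/10/0/13/10
#8 or   r1, r2, r0 ; 0/0/0/13/10
#9 andi  r2, r0, 4 ; 0/0/0/13/10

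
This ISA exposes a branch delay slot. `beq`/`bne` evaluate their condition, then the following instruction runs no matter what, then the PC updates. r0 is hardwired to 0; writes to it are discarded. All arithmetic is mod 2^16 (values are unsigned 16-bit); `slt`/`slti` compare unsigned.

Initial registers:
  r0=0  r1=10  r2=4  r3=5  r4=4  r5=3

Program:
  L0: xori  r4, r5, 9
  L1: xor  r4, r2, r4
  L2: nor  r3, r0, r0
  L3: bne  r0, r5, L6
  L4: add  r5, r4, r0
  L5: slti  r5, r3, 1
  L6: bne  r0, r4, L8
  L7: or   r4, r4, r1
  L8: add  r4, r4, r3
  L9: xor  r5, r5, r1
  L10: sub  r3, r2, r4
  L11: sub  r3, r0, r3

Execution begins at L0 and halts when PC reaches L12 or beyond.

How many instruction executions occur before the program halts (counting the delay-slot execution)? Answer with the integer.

11

  step pc=0: xori  r4, r5, 9  regs=(0,10,4,5,10,3)
  step pc=1: xor  r4, r2, r4  regs=(0,10,4,5,14,3)
  step pc=2: nor  r3, r0, r0  regs=(0,10,4,65535,14,3)
  step pc=3: bne  r0, r5, L6  cond=T  regs=(0,10,4,65535,14,3)
  step pc=4: add  r5, r4, r0  regs=(0,10,4,65535,14,14)
  step pc=6: bne  r0, r4, L8  cond=T  regs=(0,10,4,65535,14,14)
  step pc=7: or   r4, r4, r1  regs=(0,10,4,65535,14,14)
  step pc=8: add  r4, r4, r3  regs=(0,10,4,65535,13,14)
  step pc=9: xor  r5, r5, r1  regs=(0,10,4,65535,13,4)
  step pc=10: sub  r3, r2, r4  regs=(0,10,4,65527,13,4)
  step pc=11: sub  r3, r0, r3  regs=(0,10,4,9,13,4)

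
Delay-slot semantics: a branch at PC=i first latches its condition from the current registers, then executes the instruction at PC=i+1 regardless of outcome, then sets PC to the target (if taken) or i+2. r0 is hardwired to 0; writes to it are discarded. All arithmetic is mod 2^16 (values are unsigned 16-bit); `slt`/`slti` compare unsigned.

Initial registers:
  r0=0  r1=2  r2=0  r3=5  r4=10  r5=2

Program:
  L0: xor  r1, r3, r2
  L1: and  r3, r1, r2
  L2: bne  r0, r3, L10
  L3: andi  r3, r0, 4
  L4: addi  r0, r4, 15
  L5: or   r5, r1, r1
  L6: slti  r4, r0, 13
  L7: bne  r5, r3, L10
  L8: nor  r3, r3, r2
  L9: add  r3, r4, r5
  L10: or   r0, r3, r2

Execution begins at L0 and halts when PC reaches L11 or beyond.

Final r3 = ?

  step pc=0: xor  r1, r3, r2  regs=(0,5,0,5,10,2)
  step pc=1: and  r3, r1, r2  regs=(0,5,0,0,10,2)
  step pc=2: bne  r0, r3, L10  cond=F  regs=(0,5,0,0,10,2)
  step pc=3: andi  r3, r0, 4  regs=(0,5,0,0,10,2)
  step pc=4: addi  r0, r4, 15  regs=(0,5,0,0,10,2)
  step pc=5: or   r5, r1, r1  regs=(0,5,0,0,10,5)
  step pc=6: slti  r4, r0, 13  regs=(0,5,0,0,1,5)
  step pc=7: bne  r5, r3, L10  cond=T  regs=(0,5,0,0,1,5)
  step pc=8: nor  r3, r3, r2  regs=(0,5,0,65535,1,5)
  step pc=10: or   r0, r3, r2  regs=(0,5,0,65535,1,5)

65535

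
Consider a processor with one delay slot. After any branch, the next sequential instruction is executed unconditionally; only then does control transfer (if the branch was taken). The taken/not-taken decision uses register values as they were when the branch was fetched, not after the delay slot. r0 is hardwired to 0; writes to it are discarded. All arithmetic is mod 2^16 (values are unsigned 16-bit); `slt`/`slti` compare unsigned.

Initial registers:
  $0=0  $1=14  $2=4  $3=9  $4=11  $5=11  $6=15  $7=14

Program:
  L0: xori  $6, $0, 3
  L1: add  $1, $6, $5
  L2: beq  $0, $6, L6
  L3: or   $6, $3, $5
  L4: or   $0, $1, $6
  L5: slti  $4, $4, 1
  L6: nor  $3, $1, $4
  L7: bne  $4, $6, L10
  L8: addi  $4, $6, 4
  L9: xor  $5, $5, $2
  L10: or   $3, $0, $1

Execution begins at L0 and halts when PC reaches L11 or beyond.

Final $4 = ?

[0] xori  $6, $0, 3  →  {$0:0, $1:14, $2:4, $3:9, $4:11, $5:11, $6:3, $7:14}
[1] add  $1, $6, $5  →  {$0:0, $1:14, $2:4, $3:9, $4:11, $5:11, $6:3, $7:14}
[2] beq  $0, $6, L6  →  {$0:0, $1:14, $2:4, $3:9, $4:11, $5:11, $6:3, $7:14}  ⟨branch fallthrough⟩
[3] or   $6, $3, $5  →  {$0:0, $1:14, $2:4, $3:9, $4:11, $5:11, $6:11, $7:14}
[4] or   $0, $1, $6  →  {$0:0, $1:14, $2:4, $3:9, $4:11, $5:11, $6:11, $7:14}
[5] slti  $4, $4, 1  →  {$0:0, $1:14, $2:4, $3:9, $4:0, $5:11, $6:11, $7:14}
[6] nor  $3, $1, $4  →  {$0:0, $1:14, $2:4, $3:65521, $4:0, $5:11, $6:11, $7:14}
[7] bne  $4, $6, L10  →  {$0:0, $1:14, $2:4, $3:65521, $4:0, $5:11, $6:11, $7:14}  ⟨branch taken⟩
[8] addi  $4, $6, 4  →  {$0:0, $1:14, $2:4, $3:65521, $4:15, $5:11, $6:11, $7:14}
[10] or   $3, $0, $1  →  {$0:0, $1:14, $2:4, $3:14, $4:15, $5:11, $6:11, $7:14}

15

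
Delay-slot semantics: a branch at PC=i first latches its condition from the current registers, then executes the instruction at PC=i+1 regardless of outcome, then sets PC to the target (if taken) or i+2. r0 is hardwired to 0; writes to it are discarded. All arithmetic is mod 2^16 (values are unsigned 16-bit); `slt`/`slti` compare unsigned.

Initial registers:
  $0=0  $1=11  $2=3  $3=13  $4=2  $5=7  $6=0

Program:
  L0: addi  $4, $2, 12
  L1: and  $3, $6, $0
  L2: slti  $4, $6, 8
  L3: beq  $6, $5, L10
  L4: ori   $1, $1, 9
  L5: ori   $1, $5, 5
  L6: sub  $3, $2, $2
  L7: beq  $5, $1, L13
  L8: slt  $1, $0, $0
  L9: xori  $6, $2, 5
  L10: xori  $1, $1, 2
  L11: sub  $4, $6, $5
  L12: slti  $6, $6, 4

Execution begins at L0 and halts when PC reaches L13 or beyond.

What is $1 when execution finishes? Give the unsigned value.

0

#0 addi  $4, $2, 12 ; 0/11/3/13/15/7/0
#1 and  $3, $6, $0 ; 0/11/3/0/15/7/0
#2 slti  $4, $6, 8 ; 0/11/3/0/1/7/0
#3 beq  $6, $5, L10 ; 0/11/3/0/1/7/0 ; →fallthru
#4 ori   $1, $1, 9 ; 0/11/3/0/1/7/0
#5 ori   $1, $5, 5 ; 0/7/3/0/1/7/0
#6 sub  $3, $2, $2 ; 0/7/3/0/1/7/0
#7 beq  $5, $1, L13 ; 0/7/3/0/1/7/0 ; →target
#8 slt  $1, $0, $0 ; 0/0/3/0/1/7/0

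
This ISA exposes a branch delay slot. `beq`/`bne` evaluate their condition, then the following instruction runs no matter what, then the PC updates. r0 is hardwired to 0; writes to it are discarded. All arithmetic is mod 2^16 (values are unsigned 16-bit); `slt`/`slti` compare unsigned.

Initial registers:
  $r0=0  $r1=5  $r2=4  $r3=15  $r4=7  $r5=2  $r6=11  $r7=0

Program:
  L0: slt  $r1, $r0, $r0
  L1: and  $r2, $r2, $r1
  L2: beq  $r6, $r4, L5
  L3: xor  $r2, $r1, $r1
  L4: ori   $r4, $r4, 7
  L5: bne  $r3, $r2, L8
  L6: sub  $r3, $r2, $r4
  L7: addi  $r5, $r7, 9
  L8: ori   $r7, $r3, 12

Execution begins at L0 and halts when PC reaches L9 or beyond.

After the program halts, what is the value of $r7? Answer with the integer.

65533

[0] slt  $r1, $r0, $r0  →  {$r0:0, $r1:0, $r2:4, $r3:15, $r4:7, $r5:2, $r6:11, $r7:0}
[1] and  $r2, $r2, $r1  →  {$r0:0, $r1:0, $r2:0, $r3:15, $r4:7, $r5:2, $r6:11, $r7:0}
[2] beq  $r6, $r4, L5  →  {$r0:0, $r1:0, $r2:0, $r3:15, $r4:7, $r5:2, $r6:11, $r7:0}  ⟨branch fallthrough⟩
[3] xor  $r2, $r1, $r1  →  {$r0:0, $r1:0, $r2:0, $r3:15, $r4:7, $r5:2, $r6:11, $r7:0}
[4] ori   $r4, $r4, 7  →  {$r0:0, $r1:0, $r2:0, $r3:15, $r4:7, $r5:2, $r6:11, $r7:0}
[5] bne  $r3, $r2, L8  →  {$r0:0, $r1:0, $r2:0, $r3:15, $r4:7, $r5:2, $r6:11, $r7:0}  ⟨branch taken⟩
[6] sub  $r3, $r2, $r4  →  {$r0:0, $r1:0, $r2:0, $r3:65529, $r4:7, $r5:2, $r6:11, $r7:0}
[8] ori   $r7, $r3, 12  →  {$r0:0, $r1:0, $r2:0, $r3:65529, $r4:7, $r5:2, $r6:11, $r7:65533}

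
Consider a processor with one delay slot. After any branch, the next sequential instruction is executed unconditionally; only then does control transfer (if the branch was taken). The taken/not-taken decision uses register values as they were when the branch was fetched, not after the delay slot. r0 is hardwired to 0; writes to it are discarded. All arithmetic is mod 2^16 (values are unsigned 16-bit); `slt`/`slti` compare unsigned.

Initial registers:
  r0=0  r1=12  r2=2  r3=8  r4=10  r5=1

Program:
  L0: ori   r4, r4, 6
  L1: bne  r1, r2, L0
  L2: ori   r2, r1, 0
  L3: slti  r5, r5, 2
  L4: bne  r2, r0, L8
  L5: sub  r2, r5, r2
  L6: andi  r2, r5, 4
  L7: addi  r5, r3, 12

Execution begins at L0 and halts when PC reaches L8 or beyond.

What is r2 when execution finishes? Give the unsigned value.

  step pc=0: ori   r4, r4, 6  regs=(0,12,2,8,14,1)
  step pc=1: bne  r1, r2, L0  cond=T  regs=(0,12,2,8,14,1)
  step pc=2: ori   r2, r1, 0  regs=(0,12,12,8,14,1)
  step pc=0: ori   r4, r4, 6  regs=(0,12,12,8,14,1)
  step pc=1: bne  r1, r2, L0  cond=F  regs=(0,12,12,8,14,1)
  step pc=2: ori   r2, r1, 0  regs=(0,12,12,8,14,1)
  step pc=3: slti  r5, r5, 2  regs=(0,12,12,8,14,1)
  step pc=4: bne  r2, r0, L8  cond=T  regs=(0,12,12,8,14,1)
  step pc=5: sub  r2, r5, r2  regs=(0,12,65525,8,14,1)

65525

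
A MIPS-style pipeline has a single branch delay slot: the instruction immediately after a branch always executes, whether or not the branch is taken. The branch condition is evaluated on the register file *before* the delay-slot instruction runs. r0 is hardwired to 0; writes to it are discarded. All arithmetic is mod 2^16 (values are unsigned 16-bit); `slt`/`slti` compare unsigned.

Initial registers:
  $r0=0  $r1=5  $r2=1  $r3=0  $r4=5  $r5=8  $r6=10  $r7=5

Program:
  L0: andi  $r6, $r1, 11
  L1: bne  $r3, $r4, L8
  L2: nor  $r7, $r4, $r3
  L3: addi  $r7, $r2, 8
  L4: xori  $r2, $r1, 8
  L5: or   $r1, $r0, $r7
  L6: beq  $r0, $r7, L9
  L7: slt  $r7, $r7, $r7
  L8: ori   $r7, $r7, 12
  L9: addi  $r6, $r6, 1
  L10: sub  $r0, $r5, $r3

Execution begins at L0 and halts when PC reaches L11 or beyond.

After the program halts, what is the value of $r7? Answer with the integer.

#0 andi  $r6, $r1, 11 ; 0/5/1/0/5/8/1/5
#1 bne  $r3, $r4, L8 ; 0/5/1/0/5/8/1/5 ; →target
#2 nor  $r7, $r4, $r3 ; 0/5/1/0/5/8/1/65530
#8 ori   $r7, $r7, 12 ; 0/5/1/0/5/8/1/65534
#9 addi  $r6, $r6, 1 ; 0/5/1/0/5/8/2/65534
#10 sub  $r0, $r5, $r3 ; 0/5/1/0/5/8/2/65534

65534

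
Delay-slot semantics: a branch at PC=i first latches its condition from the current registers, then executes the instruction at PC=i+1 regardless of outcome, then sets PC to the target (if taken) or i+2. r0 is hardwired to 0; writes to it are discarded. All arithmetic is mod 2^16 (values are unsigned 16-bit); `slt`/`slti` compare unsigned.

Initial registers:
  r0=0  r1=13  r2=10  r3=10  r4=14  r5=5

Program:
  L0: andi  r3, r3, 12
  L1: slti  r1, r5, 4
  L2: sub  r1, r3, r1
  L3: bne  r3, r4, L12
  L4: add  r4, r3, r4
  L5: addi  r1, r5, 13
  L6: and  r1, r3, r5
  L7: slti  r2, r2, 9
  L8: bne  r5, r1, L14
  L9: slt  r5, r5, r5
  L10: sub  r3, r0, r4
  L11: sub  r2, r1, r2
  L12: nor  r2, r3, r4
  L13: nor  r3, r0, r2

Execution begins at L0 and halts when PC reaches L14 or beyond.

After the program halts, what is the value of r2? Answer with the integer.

  step pc=0: andi  r3, r3, 12  regs=(0,13,10,8,14,5)
  step pc=1: slti  r1, r5, 4  regs=(0,0,10,8,14,5)
  step pc=2: sub  r1, r3, r1  regs=(0,8,10,8,14,5)
  step pc=3: bne  r3, r4, L12  cond=T  regs=(0,8,10,8,14,5)
  step pc=4: add  r4, r3, r4  regs=(0,8,10,8,22,5)
  step pc=12: nor  r2, r3, r4  regs=(0,8,65505,8,22,5)
  step pc=13: nor  r3, r0, r2  regs=(0,8,65505,30,22,5)

65505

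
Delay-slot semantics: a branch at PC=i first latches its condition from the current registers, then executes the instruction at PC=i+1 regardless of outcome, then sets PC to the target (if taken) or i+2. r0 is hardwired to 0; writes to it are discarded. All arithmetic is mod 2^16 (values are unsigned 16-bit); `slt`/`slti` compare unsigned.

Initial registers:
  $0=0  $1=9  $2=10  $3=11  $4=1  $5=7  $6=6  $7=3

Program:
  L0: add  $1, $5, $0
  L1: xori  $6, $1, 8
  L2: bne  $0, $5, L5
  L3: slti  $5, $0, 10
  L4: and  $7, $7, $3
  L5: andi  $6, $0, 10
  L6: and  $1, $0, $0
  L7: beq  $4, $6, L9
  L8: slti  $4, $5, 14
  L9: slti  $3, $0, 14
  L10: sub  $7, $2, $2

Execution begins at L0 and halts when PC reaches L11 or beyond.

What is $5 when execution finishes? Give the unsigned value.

1

  step pc=0: add  $1, $5, $0  regs=(0,7,10,11,1,7,6,3)
  step pc=1: xori  $6, $1, 8  regs=(0,7,10,11,1,7,15,3)
  step pc=2: bne  $0, $5, L5  cond=T  regs=(0,7,10,11,1,7,15,3)
  step pc=3: slti  $5, $0, 10  regs=(0,7,10,11,1,1,15,3)
  step pc=5: andi  $6, $0, 10  regs=(0,7,10,11,1,1,0,3)
  step pc=6: and  $1, $0, $0  regs=(0,0,10,11,1,1,0,3)
  step pc=7: beq  $4, $6, L9  cond=F  regs=(0,0,10,11,1,1,0,3)
  step pc=8: slti  $4, $5, 14  regs=(0,0,10,11,1,1,0,3)
  step pc=9: slti  $3, $0, 14  regs=(0,0,10,1,1,1,0,3)
  step pc=10: sub  $7, $2, $2  regs=(0,0,10,1,1,1,0,0)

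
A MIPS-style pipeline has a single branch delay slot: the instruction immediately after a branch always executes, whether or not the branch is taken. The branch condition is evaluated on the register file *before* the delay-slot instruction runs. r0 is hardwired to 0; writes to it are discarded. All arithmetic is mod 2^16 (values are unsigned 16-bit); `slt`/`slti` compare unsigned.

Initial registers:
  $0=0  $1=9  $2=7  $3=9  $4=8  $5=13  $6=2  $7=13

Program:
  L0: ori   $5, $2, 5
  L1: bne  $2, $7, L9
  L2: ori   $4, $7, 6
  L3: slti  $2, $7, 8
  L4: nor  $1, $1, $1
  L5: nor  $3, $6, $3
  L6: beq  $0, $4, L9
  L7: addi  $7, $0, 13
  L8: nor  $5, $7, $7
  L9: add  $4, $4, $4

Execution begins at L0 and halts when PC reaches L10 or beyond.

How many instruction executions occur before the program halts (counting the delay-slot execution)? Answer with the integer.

#0 ori   $5, $2, 5 ; 0/9/7/9/8/7/2/13
#1 bne  $2, $7, L9 ; 0/9/7/9/8/7/2/13 ; →target
#2 ori   $4, $7, 6 ; 0/9/7/9/15/7/2/13
#9 add  $4, $4, $4 ; 0/9/7/9/30/7/2/13

4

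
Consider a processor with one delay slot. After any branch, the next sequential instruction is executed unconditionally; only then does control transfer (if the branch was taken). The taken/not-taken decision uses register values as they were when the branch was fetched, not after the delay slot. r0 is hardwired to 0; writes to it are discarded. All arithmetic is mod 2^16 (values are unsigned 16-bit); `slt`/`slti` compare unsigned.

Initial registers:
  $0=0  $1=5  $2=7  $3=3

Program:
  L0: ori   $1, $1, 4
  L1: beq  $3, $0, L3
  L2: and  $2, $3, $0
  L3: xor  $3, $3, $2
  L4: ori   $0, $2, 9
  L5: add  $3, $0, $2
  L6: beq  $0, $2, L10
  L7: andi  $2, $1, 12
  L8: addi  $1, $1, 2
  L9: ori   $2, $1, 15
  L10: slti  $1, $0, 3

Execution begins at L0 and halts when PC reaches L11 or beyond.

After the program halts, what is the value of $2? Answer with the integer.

  step pc=0: ori   $1, $1, 4  regs=(0,5,7,3)
  step pc=1: beq  $3, $0, L3  cond=F  regs=(0,5,7,3)
  step pc=2: and  $2, $3, $0  regs=(0,5,0,3)
  step pc=3: xor  $3, $3, $2  regs=(0,5,0,3)
  step pc=4: ori   $0, $2, 9  regs=(0,5,0,3)
  step pc=5: add  $3, $0, $2  regs=(0,5,0,0)
  step pc=6: beq  $0, $2, L10  cond=T  regs=(0,5,0,0)
  step pc=7: andi  $2, $1, 12  regs=(0,5,4,0)
  step pc=10: slti  $1, $0, 3  regs=(0,1,4,0)

4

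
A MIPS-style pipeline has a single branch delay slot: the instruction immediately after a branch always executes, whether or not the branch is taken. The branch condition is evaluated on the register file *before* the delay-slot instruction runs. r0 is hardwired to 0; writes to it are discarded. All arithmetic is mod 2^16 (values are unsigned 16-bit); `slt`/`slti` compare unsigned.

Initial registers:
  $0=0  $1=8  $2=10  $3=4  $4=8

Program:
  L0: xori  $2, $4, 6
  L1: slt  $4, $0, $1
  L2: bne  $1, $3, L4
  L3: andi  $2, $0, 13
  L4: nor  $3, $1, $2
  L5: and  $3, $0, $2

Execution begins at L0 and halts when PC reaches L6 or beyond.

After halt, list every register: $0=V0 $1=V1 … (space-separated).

  step pc=0: xori  $2, $4, 6  regs=(0,8,14,4,8)
  step pc=1: slt  $4, $0, $1  regs=(0,8,14,4,1)
  step pc=2: bne  $1, $3, L4  cond=T  regs=(0,8,14,4,1)
  step pc=3: andi  $2, $0, 13  regs=(0,8,0,4,1)
  step pc=4: nor  $3, $1, $2  regs=(0,8,0,65527,1)
  step pc=5: and  $3, $0, $2  regs=(0,8,0,0,1)

$0=0 $1=8 $2=0 $3=0 $4=1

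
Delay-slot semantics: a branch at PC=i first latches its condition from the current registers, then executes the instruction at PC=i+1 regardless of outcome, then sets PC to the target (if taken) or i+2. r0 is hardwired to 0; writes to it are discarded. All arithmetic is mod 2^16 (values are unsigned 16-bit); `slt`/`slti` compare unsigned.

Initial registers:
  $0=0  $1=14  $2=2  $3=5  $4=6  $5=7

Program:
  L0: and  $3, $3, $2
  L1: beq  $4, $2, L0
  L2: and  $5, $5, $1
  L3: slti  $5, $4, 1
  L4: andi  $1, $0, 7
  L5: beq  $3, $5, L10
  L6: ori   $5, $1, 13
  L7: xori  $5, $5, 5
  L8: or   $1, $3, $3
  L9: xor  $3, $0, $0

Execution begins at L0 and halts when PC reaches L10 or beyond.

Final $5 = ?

  step pc=0: and  $3, $3, $2  regs=(0,14,2,0,6,7)
  step pc=1: beq  $4, $2, L0  cond=F  regs=(0,14,2,0,6,7)
  step pc=2: and  $5, $5, $1  regs=(0,14,2,0,6,6)
  step pc=3: slti  $5, $4, 1  regs=(0,14,2,0,6,0)
  step pc=4: andi  $1, $0, 7  regs=(0,0,2,0,6,0)
  step pc=5: beq  $3, $5, L10  cond=T  regs=(0,0,2,0,6,0)
  step pc=6: ori   $5, $1, 13  regs=(0,0,2,0,6,13)

13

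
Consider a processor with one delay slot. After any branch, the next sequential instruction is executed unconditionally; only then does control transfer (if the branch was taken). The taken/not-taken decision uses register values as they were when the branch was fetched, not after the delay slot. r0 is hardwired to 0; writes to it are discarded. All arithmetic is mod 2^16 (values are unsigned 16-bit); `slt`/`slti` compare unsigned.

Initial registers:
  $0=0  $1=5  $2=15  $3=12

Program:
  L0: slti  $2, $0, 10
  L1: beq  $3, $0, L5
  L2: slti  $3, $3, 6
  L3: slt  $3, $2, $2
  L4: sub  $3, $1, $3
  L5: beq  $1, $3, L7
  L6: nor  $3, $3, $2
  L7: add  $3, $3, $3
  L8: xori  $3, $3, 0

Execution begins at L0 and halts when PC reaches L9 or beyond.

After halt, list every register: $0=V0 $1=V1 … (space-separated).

[0] slti  $2, $0, 10  →  {$0:0, $1:5, $2:1, $3:12}
[1] beq  $3, $0, L5  →  {$0:0, $1:5, $2:1, $3:12}  ⟨branch fallthrough⟩
[2] slti  $3, $3, 6  →  {$0:0, $1:5, $2:1, $3:0}
[3] slt  $3, $2, $2  →  {$0:0, $1:5, $2:1, $3:0}
[4] sub  $3, $1, $3  →  {$0:0, $1:5, $2:1, $3:5}
[5] beq  $1, $3, L7  →  {$0:0, $1:5, $2:1, $3:5}  ⟨branch taken⟩
[6] nor  $3, $3, $2  →  {$0:0, $1:5, $2:1, $3:65530}
[7] add  $3, $3, $3  →  {$0:0, $1:5, $2:1, $3:65524}
[8] xori  $3, $3, 0  →  {$0:0, $1:5, $2:1, $3:65524}

$0=0 $1=5 $2=1 $3=65524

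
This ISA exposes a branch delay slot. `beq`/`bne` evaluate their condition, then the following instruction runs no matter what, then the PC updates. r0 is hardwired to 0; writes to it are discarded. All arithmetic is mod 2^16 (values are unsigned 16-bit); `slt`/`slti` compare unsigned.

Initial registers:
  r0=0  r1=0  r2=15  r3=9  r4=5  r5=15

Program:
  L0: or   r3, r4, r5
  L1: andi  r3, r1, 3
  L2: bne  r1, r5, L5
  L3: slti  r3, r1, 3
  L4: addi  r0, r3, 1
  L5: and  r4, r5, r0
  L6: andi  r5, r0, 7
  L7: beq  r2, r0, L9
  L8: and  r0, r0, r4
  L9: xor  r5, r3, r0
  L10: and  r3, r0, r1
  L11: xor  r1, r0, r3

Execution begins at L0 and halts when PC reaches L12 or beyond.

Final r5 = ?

  step pc=0: or   r3, r4, r5  regs=(0,0,15,15,5,15)
  step pc=1: andi  r3, r1, 3  regs=(0,0,15,0,5,15)
  step pc=2: bne  r1, r5, L5  cond=T  regs=(0,0,15,0,5,15)
  step pc=3: slti  r3, r1, 3  regs=(0,0,15,1,5,15)
  step pc=5: and  r4, r5, r0  regs=(0,0,15,1,0,15)
  step pc=6: andi  r5, r0, 7  regs=(0,0,15,1,0,0)
  step pc=7: beq  r2, r0, L9  cond=F  regs=(0,0,15,1,0,0)
  step pc=8: and  r0, r0, r4  regs=(0,0,15,1,0,0)
  step pc=9: xor  r5, r3, r0  regs=(0,0,15,1,0,1)
  step pc=10: and  r3, r0, r1  regs=(0,0,15,0,0,1)
  step pc=11: xor  r1, r0, r3  regs=(0,0,15,0,0,1)

1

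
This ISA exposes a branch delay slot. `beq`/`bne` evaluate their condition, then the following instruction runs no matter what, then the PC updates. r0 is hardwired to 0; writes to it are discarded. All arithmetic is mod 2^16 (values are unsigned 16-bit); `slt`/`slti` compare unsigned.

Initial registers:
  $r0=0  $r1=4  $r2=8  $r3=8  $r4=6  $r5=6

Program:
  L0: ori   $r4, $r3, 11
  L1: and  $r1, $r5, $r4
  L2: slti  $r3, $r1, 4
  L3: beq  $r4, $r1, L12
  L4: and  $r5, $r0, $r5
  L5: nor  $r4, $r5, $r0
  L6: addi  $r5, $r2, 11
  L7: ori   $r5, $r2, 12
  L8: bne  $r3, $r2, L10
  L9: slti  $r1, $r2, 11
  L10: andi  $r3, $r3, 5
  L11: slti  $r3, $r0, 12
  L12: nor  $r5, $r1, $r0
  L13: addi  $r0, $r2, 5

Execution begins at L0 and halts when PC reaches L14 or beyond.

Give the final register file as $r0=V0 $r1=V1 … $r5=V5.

$r0=0 $r1=1 $r2=8 $r3=1 $r4=65535 $r5=65534

PC=0  ori   $r4, $r3, 11     | $r0=0 $r1=4 $r2=8 $r3=8 $r4=11 $r5=6
PC=1  and  $r1, $r5, $r4     | $r0=0 $r1=2 $r2=8 $r3=8 $r4=11 $r5=6
PC=2  slti  $r3, $r1, 4      | $r0=0 $r1=2 $r2=8 $r3=1 $r4=11 $r5=6
PC=3  beq  $r4, $r1, L12     | $r0=0 $r1=2 $r2=8 $r3=1 $r4=11 $r5=6  [not taken]
PC=4  and  $r5, $r0, $r5     | $r0=0 $r1=2 $r2=8 $r3=1 $r4=11 $r5=0
PC=5  nor  $r4, $r5, $r0     | $r0=0 $r1=2 $r2=8 $r3=1 $r4=65535 $r5=0
PC=6  addi  $r5, $r2, 11     | $r0=0 $r1=2 $r2=8 $r3=1 $r4=65535 $r5=19
PC=7  ori   $r5, $r2, 12     | $r0=0 $r1=2 $r2=8 $r3=1 $r4=65535 $r5=12
PC=8  bne  $r3, $r2, L10     | $r0=0 $r1=2 $r2=8 $r3=1 $r4=65535 $r5=12  [TAKEN]
PC=9  slti  $r1, $r2, 11     | $r0=0 $r1=1 $r2=8 $r3=1 $r4=65535 $r5=12
PC=10 andi  $r3, $r3, 5      | $r0=0 $r1=1 $r2=8 $r3=1 $r4=65535 $r5=12
PC=11 slti  $r3, $r0, 12     | $r0=0 $r1=1 $r2=8 $r3=1 $r4=65535 $r5=12
PC=12 nor  $r5, $r1, $r0     | $r0=0 $r1=1 $r2=8 $r3=1 $r4=65535 $r5=65534
PC=13 addi  $r0, $r2, 5      | $r0=0 $r1=1 $r2=8 $r3=1 $r4=65535 $r5=65534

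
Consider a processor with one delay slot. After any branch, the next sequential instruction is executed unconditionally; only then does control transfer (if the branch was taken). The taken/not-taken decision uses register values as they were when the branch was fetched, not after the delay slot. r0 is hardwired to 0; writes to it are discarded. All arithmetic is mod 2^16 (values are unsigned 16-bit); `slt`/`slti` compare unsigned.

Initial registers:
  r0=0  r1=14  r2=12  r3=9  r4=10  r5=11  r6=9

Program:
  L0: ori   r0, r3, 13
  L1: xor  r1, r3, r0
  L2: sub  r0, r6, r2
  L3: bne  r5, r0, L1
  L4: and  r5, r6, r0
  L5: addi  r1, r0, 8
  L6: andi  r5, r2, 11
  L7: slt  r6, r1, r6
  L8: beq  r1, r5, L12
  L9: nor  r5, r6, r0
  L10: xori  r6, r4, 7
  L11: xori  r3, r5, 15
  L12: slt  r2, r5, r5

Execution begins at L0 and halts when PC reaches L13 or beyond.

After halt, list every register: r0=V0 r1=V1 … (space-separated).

r0=0 r1=8 r2=0 r3=9 r4=10 r5=65534 r6=1

[0] ori   r0, r3, 13  →  {r0:0, r1:14, r2:12, r3:9, r4:10, r5:11, r6:9}
[1] xor  r1, r3, r0  →  {r0:0, r1:9, r2:12, r3:9, r4:10, r5:11, r6:9}
[2] sub  r0, r6, r2  →  {r0:0, r1:9, r2:12, r3:9, r4:10, r5:11, r6:9}
[3] bne  r5, r0, L1  →  {r0:0, r1:9, r2:12, r3:9, r4:10, r5:11, r6:9}  ⟨branch taken⟩
[4] and  r5, r6, r0  →  {r0:0, r1:9, r2:12, r3:9, r4:10, r5:0, r6:9}
[1] xor  r1, r3, r0  →  {r0:0, r1:9, r2:12, r3:9, r4:10, r5:0, r6:9}
[2] sub  r0, r6, r2  →  {r0:0, r1:9, r2:12, r3:9, r4:10, r5:0, r6:9}
[3] bne  r5, r0, L1  →  {r0:0, r1:9, r2:12, r3:9, r4:10, r5:0, r6:9}  ⟨branch fallthrough⟩
[4] and  r5, r6, r0  →  {r0:0, r1:9, r2:12, r3:9, r4:10, r5:0, r6:9}
[5] addi  r1, r0, 8  →  {r0:0, r1:8, r2:12, r3:9, r4:10, r5:0, r6:9}
[6] andi  r5, r2, 11  →  {r0:0, r1:8, r2:12, r3:9, r4:10, r5:8, r6:9}
[7] slt  r6, r1, r6  →  {r0:0, r1:8, r2:12, r3:9, r4:10, r5:8, r6:1}
[8] beq  r1, r5, L12  →  {r0:0, r1:8, r2:12, r3:9, r4:10, r5:8, r6:1}  ⟨branch taken⟩
[9] nor  r5, r6, r0  →  {r0:0, r1:8, r2:12, r3:9, r4:10, r5:65534, r6:1}
[12] slt  r2, r5, r5  →  {r0:0, r1:8, r2:0, r3:9, r4:10, r5:65534, r6:1}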